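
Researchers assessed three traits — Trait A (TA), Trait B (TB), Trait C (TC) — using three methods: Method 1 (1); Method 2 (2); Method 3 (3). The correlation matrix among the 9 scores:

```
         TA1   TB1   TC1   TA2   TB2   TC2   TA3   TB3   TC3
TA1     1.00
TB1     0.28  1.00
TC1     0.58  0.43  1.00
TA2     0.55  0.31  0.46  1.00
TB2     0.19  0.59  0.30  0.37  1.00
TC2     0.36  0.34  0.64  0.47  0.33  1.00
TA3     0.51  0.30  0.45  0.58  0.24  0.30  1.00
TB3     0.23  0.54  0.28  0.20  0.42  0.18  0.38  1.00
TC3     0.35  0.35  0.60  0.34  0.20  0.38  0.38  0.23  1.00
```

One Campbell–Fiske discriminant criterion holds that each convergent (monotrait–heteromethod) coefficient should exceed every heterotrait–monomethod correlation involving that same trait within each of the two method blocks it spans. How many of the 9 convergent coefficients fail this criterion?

3

Convergent coefficients and their comparison sets:
TA (methods 1·2): 0.55 vs {0.28, 0.37, 0.58, 0.47} → fail.
TA (methods 1·3): 0.51 vs {0.28, 0.38, 0.58, 0.38} → fail.
TA (methods 2·3): 0.58 vs {0.37, 0.38, 0.47, 0.38} → pass.
TB (methods 1·2): 0.59 vs {0.28, 0.37, 0.43, 0.33} → pass.
TB (methods 1·3): 0.54 vs {0.28, 0.38, 0.43, 0.23} → pass.
TB (methods 2·3): 0.42 vs {0.37, 0.38, 0.33, 0.23} → pass.
TC (methods 1·2): 0.64 vs {0.58, 0.47, 0.43, 0.33} → pass.
TC (methods 1·3): 0.60 vs {0.58, 0.38, 0.43, 0.23} → pass.
TC (methods 2·3): 0.38 vs {0.47, 0.38, 0.33, 0.23} → fail.
3 of 9 fail.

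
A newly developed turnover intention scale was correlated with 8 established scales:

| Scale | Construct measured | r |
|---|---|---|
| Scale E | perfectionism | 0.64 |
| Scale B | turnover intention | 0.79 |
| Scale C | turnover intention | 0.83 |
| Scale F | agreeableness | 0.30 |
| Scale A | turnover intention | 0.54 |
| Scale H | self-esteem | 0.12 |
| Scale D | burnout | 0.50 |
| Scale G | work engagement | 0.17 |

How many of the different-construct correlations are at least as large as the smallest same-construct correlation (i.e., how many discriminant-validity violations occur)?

1

Convergent (same construct = turnover intention): Scale B, Scale C, Scale A.
Smallest convergent = 0.54. Discriminant values: 0.64, 0.30, 0.12, 0.50, 0.17; count ≥ 0.54 → 1.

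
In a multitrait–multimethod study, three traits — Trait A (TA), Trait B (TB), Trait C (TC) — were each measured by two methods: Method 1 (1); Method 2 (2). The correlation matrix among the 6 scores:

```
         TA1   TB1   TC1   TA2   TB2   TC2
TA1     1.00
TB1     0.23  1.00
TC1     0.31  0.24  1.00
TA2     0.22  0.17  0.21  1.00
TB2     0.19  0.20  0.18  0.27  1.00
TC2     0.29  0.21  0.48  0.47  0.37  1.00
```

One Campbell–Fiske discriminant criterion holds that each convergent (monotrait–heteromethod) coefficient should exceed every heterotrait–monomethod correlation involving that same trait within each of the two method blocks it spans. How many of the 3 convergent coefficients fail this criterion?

2

Checking each validity diagonal entry against its comparison values:
TA (methods 1·2): 0.22 vs {0.23, 0.27, 0.31, 0.47} → fail.
TB (methods 1·2): 0.20 vs {0.23, 0.27, 0.24, 0.37} → fail.
TC (methods 1·2): 0.48 vs {0.31, 0.47, 0.24, 0.37} → pass.
2 of 3 fail.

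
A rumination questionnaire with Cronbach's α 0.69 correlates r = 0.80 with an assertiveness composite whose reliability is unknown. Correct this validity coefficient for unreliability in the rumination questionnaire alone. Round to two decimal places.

Single correction: r_c = r_obs / √r_xx = 0.80 / √0.69 = 0.80 / 0.8307 ≈ 0.96.

0.96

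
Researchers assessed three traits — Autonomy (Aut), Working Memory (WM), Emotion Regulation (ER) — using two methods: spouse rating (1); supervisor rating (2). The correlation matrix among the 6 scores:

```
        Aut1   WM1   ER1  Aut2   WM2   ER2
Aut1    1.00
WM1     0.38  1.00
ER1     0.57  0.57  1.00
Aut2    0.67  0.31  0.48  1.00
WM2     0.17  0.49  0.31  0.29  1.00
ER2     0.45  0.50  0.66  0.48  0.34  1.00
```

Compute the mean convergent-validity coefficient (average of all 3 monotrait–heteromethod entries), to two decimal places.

0.61

Convergent values: 0.67, 0.49, 0.66; mean = 1.82/3 = 0.61.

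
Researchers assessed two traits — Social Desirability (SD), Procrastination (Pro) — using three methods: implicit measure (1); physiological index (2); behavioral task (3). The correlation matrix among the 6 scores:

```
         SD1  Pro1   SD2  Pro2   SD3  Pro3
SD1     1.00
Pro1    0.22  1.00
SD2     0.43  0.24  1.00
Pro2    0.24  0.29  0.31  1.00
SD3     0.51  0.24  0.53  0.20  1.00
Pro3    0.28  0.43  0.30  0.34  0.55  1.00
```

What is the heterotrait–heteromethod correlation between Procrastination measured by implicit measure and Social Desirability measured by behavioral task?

0.24

Different traits and methods: r(Pro1, SD3) = 0.24.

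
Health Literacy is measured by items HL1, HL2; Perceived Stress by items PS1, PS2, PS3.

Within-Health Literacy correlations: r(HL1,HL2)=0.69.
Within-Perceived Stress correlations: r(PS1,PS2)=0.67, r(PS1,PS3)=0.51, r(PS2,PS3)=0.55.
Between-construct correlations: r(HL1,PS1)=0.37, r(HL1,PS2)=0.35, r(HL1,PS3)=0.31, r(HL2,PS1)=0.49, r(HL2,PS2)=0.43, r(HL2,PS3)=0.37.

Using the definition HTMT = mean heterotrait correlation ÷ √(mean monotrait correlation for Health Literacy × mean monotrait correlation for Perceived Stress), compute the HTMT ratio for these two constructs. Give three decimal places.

0.613

Between-construct mean = 2.32/6 = 0.3867.
Mean within-HL = 0.69/1 = 0.6900; mean within-PS = 1.73/3 = 0.5767.
Geometric mean = √(0.6900 × 0.5767) = 0.6308.
HTMT = 0.3867 / 0.6308 = 0.613.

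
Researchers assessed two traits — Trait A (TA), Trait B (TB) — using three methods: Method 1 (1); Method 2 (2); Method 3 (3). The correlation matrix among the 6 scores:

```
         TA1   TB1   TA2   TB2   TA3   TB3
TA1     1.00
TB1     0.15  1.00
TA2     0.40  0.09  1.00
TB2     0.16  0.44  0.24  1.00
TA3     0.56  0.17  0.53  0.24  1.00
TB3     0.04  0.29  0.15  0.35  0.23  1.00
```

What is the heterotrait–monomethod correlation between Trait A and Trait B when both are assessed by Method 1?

0.15

Different traits, same method: r(TA1, TB1) = 0.15.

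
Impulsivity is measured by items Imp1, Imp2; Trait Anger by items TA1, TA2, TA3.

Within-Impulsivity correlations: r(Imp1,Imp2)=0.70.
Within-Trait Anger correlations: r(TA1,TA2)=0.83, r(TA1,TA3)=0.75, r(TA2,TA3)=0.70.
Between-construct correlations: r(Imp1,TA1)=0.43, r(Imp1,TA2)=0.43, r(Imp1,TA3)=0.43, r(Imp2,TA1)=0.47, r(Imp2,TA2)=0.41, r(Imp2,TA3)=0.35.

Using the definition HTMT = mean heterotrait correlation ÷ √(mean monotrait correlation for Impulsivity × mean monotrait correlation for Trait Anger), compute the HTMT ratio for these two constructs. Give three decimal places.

Between-construct mean = 2.52/6 = 0.4200.
Mean within-Imp = 0.70/1 = 0.7000; mean within-TA = 2.28/3 = 0.7600.
Geometric mean = √(0.7000 × 0.7600) = 0.7294.
HTMT = 0.4200 / 0.7294 = 0.576.

0.576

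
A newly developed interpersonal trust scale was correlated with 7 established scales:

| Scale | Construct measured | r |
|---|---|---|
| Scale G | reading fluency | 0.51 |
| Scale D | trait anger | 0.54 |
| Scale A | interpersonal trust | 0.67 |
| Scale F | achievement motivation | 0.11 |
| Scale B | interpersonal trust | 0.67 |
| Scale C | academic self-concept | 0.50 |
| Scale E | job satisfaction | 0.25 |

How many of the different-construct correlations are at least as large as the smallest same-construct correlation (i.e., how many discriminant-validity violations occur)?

Convergent (same construct = interpersonal trust): Scale A, Scale B.
Smallest convergent = 0.67. Discriminant values: 0.51, 0.54, 0.11, 0.50, 0.25; count ≥ 0.67 → 0.

0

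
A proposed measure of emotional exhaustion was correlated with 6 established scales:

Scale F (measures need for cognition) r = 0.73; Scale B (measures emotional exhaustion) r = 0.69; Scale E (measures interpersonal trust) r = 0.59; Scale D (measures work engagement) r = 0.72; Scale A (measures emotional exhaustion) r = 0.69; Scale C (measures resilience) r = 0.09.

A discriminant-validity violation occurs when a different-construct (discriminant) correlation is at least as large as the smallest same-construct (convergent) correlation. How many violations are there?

2

Convergent (same construct = emotional exhaustion): Scale B, Scale A.
Smallest convergent = 0.69. Discriminant values: 0.73, 0.59, 0.72, 0.09; count ≥ 0.69 → 2.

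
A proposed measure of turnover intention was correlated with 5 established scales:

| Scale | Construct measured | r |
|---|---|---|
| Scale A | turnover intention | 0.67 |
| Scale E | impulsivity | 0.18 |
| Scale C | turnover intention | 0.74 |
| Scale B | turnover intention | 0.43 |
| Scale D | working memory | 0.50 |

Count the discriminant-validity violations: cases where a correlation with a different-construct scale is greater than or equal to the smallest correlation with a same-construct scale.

1

Convergent (same construct = turnover intention): Scale A, Scale C, Scale B.
Smallest convergent = 0.43. Discriminant values: 0.18, 0.50; count ≥ 0.43 → 1.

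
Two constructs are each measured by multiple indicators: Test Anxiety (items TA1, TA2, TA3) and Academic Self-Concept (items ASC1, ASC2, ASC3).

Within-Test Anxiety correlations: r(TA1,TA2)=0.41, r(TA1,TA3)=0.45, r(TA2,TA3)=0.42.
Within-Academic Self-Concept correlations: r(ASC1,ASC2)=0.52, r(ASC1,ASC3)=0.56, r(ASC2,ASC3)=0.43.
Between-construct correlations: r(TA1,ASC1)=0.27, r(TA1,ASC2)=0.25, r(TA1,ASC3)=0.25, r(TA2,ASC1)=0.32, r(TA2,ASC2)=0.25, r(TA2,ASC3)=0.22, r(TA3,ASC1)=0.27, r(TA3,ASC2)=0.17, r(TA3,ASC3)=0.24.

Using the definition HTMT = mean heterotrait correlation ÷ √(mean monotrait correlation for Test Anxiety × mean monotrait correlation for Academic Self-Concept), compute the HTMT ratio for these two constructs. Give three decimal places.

0.537

Between-construct mean = 2.24/9 = 0.2489.
Mean within-TA = 1.28/3 = 0.4267; mean within-ASC = 1.51/3 = 0.5033.
Geometric mean = √(0.4267 × 0.5033) = 0.4634.
HTMT = 0.2489 / 0.4634 = 0.537.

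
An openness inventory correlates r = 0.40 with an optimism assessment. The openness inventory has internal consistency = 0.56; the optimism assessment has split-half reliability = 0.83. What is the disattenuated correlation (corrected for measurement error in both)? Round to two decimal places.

r_true = r_obs / √(r_xx · r_yy) = 0.40 / √(0.56 × 0.83) = 0.40 / √0.4648 = 0.40 / 0.6818 ≈ 0.59.

0.59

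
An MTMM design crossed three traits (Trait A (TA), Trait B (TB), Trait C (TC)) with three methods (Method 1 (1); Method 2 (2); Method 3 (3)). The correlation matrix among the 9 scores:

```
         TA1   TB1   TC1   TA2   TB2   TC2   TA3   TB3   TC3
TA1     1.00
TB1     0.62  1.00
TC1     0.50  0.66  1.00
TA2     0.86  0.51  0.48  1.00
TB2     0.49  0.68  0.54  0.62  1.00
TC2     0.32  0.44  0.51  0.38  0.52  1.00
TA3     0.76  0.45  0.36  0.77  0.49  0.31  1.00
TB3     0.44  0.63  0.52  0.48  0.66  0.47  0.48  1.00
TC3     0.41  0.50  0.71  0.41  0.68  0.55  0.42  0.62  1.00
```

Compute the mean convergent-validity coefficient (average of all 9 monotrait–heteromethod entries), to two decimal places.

0.68

Convergent values: 0.86, 0.76, 0.77, 0.68, 0.63, 0.66, 0.51, 0.71, 0.55; mean = 6.13/9 = 0.68.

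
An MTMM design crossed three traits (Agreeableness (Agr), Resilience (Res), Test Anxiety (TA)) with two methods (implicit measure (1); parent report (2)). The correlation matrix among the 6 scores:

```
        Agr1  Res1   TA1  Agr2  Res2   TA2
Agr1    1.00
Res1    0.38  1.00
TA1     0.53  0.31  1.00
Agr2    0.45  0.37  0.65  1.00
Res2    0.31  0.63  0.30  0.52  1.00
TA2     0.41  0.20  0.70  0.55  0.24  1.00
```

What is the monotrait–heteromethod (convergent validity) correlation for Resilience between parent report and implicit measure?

Same trait (Res), different methods: r(Res2, Res1) = 0.63.

0.63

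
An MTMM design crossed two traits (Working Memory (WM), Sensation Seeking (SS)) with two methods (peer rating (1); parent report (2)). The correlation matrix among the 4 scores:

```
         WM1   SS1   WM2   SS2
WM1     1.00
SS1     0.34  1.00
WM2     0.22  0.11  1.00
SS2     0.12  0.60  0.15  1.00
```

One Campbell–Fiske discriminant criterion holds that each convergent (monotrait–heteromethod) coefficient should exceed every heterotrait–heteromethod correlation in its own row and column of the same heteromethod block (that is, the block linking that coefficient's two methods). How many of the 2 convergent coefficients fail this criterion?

Each convergent coefficient versus the relevant comparison correlations:
WM (methods 1·2): 0.22 vs {0.12, 0.11} → pass.
SS (methods 1·2): 0.60 vs {0.11, 0.12} → pass.
0 of 2 fail.

0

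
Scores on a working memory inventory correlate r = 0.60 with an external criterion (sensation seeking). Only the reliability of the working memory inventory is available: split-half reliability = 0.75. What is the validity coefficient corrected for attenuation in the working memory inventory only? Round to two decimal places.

0.69

Single correction: r_c = r_obs / √r_xx = 0.60 / √0.75 = 0.60 / 0.8660 ≈ 0.69.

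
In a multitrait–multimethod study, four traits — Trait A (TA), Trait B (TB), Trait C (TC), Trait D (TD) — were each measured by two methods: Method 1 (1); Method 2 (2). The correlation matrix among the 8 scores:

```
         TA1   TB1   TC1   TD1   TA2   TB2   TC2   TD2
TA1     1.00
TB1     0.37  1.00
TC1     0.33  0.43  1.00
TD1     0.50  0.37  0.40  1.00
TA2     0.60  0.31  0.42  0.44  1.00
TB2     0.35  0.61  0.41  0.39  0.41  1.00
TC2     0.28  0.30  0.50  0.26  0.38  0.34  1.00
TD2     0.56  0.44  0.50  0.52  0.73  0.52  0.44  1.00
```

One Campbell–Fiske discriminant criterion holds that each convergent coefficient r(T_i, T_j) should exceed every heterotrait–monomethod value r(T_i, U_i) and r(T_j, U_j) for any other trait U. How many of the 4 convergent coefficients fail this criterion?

Each convergent coefficient versus the relevant comparison correlations:
TA (methods 1·2): 0.60 vs {0.37, 0.41, 0.33, 0.38, 0.50, 0.73} → fail.
TB (methods 1·2): 0.61 vs {0.37, 0.41, 0.43, 0.34, 0.37, 0.52} → pass.
TC (methods 1·2): 0.50 vs {0.33, 0.38, 0.43, 0.34, 0.40, 0.44} → pass.
TD (methods 1·2): 0.52 vs {0.50, 0.73, 0.37, 0.52, 0.40, 0.44} → fail.
2 of 4 fail.

2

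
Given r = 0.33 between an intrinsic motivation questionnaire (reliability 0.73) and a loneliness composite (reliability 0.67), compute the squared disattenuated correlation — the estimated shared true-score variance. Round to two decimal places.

0.22

Disattenuated r = 0.33 / √(0.73 × 0.67) = 0.33 / 0.6994 = 0.4718.
Shared true-score variance = 0.4718² = 0.2226 ≈ 0.22.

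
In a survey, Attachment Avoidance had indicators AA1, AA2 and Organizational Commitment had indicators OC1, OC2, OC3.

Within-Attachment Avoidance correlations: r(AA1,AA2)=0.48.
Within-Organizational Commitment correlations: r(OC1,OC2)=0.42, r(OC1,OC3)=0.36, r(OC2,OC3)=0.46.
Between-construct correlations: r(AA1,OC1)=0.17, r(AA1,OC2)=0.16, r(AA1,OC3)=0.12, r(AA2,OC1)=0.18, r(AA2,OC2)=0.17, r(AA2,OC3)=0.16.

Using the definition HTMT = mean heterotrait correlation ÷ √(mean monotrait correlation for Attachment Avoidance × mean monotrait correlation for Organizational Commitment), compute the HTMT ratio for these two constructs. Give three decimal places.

Between-construct mean = 0.96/6 = 0.1600.
Mean within-AA = 0.48/1 = 0.4800; mean within-OC = 1.24/3 = 0.4133.
Geometric mean = √(0.4800 × 0.4133) = 0.4454.
HTMT = 0.1600 / 0.4454 = 0.359.

0.359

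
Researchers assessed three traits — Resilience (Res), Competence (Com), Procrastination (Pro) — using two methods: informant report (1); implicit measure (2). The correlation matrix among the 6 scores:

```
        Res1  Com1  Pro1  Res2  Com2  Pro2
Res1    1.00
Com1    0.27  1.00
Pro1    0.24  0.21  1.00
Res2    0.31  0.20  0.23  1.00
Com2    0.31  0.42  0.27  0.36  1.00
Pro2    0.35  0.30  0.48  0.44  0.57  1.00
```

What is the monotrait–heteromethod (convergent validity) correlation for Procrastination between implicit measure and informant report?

Same trait (Pro), different methods: r(Pro2, Pro1) = 0.48.

0.48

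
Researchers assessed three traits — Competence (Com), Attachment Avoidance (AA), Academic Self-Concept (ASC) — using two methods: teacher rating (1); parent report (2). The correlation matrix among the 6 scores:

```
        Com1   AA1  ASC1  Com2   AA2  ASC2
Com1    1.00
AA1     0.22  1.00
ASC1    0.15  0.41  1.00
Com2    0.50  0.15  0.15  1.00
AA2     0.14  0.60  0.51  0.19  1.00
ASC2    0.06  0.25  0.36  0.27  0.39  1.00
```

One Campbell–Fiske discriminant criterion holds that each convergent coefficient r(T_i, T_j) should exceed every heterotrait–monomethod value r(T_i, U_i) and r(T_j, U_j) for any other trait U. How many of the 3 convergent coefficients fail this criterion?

1

Each convergent coefficient versus the relevant comparison correlations:
Com (methods 1·2): 0.50 vs {0.22, 0.19, 0.15, 0.27} → pass.
AA (methods 1·2): 0.60 vs {0.22, 0.19, 0.41, 0.39} → pass.
ASC (methods 1·2): 0.36 vs {0.15, 0.27, 0.41, 0.39} → fail.
1 of 3 fail.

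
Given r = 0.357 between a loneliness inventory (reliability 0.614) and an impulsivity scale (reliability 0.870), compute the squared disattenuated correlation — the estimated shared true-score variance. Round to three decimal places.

Disattenuated r = 0.357 / √(0.614 × 0.870) = 0.357 / 0.7309 = 0.4884.
Shared true-score variance = 0.4884² = 0.2385 ≈ 0.239.

0.239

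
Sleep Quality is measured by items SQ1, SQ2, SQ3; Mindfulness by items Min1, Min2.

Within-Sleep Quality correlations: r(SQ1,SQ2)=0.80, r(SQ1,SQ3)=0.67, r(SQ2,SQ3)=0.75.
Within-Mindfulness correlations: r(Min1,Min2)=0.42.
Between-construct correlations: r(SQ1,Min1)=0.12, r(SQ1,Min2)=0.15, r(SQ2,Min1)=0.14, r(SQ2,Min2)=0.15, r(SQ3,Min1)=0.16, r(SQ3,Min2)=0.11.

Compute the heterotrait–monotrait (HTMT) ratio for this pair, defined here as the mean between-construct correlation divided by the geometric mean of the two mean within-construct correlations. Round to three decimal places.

Mean heterotrait r = 0.83/6 = 0.1383.
Mean within-SQ = 2.22/3 = 0.7400; mean within-Min = 0.42/1 = 0.4200.
Geometric mean = √(0.7400 × 0.4200) = 0.5575.
HTMT = 0.1383 / 0.5575 = 0.248.

0.248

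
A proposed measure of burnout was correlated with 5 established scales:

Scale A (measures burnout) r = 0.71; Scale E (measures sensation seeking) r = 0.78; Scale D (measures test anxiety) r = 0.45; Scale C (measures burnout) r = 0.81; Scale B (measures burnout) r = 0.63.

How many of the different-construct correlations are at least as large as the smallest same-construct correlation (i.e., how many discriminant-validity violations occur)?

1

Convergent (same construct = burnout): Scale A, Scale C, Scale B.
Smallest convergent = 0.63. Discriminant values: 0.78, 0.45; count ≥ 0.63 → 1.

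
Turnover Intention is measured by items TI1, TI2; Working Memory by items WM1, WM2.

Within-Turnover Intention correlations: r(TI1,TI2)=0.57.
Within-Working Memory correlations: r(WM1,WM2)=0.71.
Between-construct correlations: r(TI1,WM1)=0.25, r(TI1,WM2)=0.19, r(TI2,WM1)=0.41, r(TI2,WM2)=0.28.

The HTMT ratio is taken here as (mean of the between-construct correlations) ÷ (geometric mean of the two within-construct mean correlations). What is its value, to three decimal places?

Mean heterotrait r = 1.13/4 = 0.2825.
Mean within-TI = 0.57/1 = 0.5700; mean within-WM = 0.71/1 = 0.7100.
Geometric mean = √(0.5700 × 0.7100) = 0.6362.
HTMT = 0.2825 / 0.6362 = 0.444.

0.444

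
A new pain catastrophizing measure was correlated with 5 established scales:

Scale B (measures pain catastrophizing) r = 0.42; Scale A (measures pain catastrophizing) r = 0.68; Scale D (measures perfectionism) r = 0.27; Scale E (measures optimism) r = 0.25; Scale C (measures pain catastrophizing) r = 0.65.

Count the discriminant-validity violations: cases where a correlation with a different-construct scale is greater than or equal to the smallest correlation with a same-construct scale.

0

Convergent (same construct = pain catastrophizing): Scale B, Scale A, Scale C.
Smallest convergent = 0.42. Discriminant values: 0.27, 0.25; count ≥ 0.42 → 0.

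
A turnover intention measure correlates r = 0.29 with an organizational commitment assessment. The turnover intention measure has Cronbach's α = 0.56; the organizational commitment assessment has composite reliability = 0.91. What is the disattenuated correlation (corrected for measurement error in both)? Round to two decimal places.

0.41

r_true = r_obs / √(r_xx · r_yy) = 0.29 / √(0.56 × 0.91) = 0.29 / √0.5096 = 0.29 / 0.7139 ≈ 0.41.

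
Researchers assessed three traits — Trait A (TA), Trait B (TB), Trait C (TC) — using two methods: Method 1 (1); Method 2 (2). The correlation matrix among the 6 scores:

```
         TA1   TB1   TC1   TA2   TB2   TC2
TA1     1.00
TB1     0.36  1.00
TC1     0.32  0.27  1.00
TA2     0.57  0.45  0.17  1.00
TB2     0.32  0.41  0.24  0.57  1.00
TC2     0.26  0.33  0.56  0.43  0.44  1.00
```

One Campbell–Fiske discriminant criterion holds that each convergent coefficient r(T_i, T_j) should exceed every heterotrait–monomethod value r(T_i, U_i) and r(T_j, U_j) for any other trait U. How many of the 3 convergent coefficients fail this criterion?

Convergent coefficients and their comparison sets:
TA (methods 1·2): 0.57 vs {0.36, 0.57, 0.32, 0.43} → fail.
TB (methods 1·2): 0.41 vs {0.36, 0.57, 0.27, 0.44} → fail.
TC (methods 1·2): 0.56 vs {0.32, 0.43, 0.27, 0.44} → pass.
2 of 3 fail.

2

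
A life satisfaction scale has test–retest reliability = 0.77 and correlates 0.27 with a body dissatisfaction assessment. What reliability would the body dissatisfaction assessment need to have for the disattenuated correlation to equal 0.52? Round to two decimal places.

r_true = r_obs / √(r_xx · r_yy) ⇒ 0.52 = 0.27 / √(0.77 · r_yy).
√(0.77 · r_yy) = 0.27 / 0.52 = 0.5192; 0.77 · r_yy = 0.2696; r_yy = 0.2696 / 0.77 ≈ 0.35.

0.35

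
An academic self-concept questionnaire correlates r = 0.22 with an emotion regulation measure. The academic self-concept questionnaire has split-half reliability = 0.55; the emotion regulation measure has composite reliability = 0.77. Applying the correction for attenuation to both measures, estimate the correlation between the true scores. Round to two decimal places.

0.34

r_true = r_obs / √(r_xx · r_yy) = 0.22 / √(0.55 × 0.77) = 0.22 / √0.4235 = 0.22 / 0.6508 ≈ 0.34.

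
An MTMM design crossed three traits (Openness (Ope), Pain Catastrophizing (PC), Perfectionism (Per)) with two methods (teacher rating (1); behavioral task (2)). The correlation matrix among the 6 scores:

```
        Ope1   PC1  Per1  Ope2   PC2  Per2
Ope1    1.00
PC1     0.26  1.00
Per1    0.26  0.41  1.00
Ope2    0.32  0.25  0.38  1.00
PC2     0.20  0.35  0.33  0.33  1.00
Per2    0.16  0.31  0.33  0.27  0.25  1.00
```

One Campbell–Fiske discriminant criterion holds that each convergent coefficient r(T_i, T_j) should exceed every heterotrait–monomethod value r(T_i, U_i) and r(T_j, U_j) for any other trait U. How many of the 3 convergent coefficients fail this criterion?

3

Convergent coefficients and their comparison sets:
Ope (methods 1·2): 0.32 vs {0.26, 0.33, 0.26, 0.27} → fail.
PC (methods 1·2): 0.35 vs {0.26, 0.33, 0.41, 0.25} → fail.
Per (methods 1·2): 0.33 vs {0.26, 0.27, 0.41, 0.25} → fail.
3 of 3 fail.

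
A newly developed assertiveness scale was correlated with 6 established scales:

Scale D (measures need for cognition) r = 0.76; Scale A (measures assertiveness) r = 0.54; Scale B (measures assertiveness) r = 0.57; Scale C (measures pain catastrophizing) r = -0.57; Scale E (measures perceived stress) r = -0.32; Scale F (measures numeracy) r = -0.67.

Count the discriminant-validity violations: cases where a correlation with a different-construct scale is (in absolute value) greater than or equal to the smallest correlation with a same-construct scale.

Convergent (same construct = assertiveness): Scale A, Scale B.
Smallest convergent = 0.54. Discriminant |r|: 0.76, 0.57, 0.32, 0.67; count ≥ 0.54 → 3.

3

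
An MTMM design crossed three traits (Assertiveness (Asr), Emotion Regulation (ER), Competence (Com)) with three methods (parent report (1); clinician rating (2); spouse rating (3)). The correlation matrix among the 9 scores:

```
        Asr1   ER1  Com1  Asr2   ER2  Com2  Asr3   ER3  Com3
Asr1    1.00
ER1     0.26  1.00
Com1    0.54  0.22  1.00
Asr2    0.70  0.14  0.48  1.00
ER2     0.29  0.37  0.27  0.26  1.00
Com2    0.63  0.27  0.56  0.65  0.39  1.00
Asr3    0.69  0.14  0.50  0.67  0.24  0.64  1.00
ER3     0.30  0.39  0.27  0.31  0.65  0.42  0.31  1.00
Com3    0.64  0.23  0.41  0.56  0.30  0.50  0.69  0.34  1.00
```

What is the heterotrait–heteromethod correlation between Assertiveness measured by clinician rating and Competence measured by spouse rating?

0.56

Different traits and methods: r(Asr2, Com3) = 0.56.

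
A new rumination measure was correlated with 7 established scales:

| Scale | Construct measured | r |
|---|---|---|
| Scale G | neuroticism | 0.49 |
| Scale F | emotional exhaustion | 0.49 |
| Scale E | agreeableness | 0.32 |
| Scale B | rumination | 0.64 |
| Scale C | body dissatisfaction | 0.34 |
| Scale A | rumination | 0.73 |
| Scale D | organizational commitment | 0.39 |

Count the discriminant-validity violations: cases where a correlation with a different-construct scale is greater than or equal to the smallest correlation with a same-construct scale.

0

Convergent (same construct = rumination): Scale B, Scale A.
Smallest convergent = 0.64. Discriminant values: 0.49, 0.49, 0.32, 0.34, 0.39; count ≥ 0.64 → 0.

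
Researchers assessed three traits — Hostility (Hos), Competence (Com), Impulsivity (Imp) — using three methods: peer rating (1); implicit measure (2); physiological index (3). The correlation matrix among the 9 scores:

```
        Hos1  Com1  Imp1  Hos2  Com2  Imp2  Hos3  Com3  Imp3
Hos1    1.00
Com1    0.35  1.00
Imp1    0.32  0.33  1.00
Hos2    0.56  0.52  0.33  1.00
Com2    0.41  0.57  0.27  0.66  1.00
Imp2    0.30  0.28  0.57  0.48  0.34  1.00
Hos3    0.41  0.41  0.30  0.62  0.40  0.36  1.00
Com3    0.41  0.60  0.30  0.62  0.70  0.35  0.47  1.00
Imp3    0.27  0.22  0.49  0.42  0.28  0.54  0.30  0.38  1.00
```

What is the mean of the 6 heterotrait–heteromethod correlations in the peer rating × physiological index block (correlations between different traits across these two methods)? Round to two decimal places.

HTHM values (method 1 × method 3): 0.41, 0.27, 0.41, 0.22, 0.30, 0.30; mean = 1.91/6 = 0.32.

0.32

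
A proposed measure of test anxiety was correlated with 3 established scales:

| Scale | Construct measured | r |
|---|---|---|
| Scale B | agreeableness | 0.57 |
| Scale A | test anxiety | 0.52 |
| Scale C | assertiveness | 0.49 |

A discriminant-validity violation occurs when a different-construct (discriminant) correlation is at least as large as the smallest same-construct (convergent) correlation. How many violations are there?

1

Convergent (same construct = test anxiety): Scale A.
Smallest convergent = 0.52. Discriminant values: 0.57, 0.49; count ≥ 0.52 → 1.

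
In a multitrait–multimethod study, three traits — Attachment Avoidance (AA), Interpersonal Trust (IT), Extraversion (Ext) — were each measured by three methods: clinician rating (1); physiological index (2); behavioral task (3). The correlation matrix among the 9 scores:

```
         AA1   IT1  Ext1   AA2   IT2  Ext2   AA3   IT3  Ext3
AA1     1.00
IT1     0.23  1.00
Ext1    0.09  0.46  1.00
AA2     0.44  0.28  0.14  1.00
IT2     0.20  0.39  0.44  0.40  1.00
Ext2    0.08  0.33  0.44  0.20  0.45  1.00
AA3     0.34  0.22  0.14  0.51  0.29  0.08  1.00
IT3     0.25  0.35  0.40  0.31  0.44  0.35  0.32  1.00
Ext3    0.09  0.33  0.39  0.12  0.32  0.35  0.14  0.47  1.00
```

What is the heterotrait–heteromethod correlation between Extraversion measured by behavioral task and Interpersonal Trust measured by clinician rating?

0.33

Different traits and methods: r(Ext3, IT1) = 0.33.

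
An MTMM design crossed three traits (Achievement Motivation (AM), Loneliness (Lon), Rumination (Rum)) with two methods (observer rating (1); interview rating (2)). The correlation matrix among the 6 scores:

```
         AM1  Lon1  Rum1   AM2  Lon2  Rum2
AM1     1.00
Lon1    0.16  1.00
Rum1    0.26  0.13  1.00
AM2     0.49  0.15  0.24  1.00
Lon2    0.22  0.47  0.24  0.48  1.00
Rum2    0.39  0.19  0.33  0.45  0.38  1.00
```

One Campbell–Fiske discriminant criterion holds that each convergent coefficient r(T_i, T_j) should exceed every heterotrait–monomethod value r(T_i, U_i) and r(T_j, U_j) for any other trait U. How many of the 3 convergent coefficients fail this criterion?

2

Each convergent coefficient versus the relevant comparison correlations:
AM (methods 1·2): 0.49 vs {0.16, 0.48, 0.26, 0.45} → pass.
Lon (methods 1·2): 0.47 vs {0.16, 0.48, 0.13, 0.38} → fail.
Rum (methods 1·2): 0.33 vs {0.26, 0.45, 0.13, 0.38} → fail.
2 of 3 fail.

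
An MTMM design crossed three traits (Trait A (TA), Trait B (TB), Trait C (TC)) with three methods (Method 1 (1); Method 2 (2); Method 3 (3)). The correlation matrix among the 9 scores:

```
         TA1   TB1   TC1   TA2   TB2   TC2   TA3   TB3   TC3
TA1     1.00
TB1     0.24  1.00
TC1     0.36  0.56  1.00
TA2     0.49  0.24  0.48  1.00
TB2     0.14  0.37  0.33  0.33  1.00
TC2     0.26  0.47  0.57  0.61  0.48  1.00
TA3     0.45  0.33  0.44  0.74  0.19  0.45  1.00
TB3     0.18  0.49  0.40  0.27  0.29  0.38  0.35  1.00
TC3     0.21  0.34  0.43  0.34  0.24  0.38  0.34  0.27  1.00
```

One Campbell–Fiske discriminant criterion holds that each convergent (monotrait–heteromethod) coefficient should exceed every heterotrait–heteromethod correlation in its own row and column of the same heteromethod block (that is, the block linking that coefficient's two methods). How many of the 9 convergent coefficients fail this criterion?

Each convergent coefficient versus the relevant comparison correlations:
TA (methods 1·2): 0.49 vs {0.14, 0.24, 0.26, 0.48} → pass.
TA (methods 1·3): 0.45 vs {0.18, 0.33, 0.21, 0.44} → pass.
TA (methods 2·3): 0.74 vs {0.27, 0.19, 0.34, 0.45} → pass.
TB (methods 1·2): 0.37 vs {0.24, 0.14, 0.47, 0.33} → fail.
TB (methods 1·3): 0.49 vs {0.33, 0.18, 0.34, 0.40} → pass.
TB (methods 2·3): 0.29 vs {0.19, 0.27, 0.24, 0.38} → fail.
TC (methods 1·2): 0.57 vs {0.48, 0.26, 0.33, 0.47} → pass.
TC (methods 1·3): 0.43 vs {0.44, 0.21, 0.40, 0.34} → fail.
TC (methods 2·3): 0.38 vs {0.45, 0.34, 0.38, 0.24} → fail.
4 of 9 fail.

4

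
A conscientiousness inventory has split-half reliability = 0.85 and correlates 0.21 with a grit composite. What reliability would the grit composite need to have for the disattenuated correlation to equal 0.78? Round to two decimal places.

r_true = r_obs / √(r_xx · r_yy) ⇒ 0.78 = 0.21 / √(0.85 · r_yy).
√(0.85 · r_yy) = 0.21 / 0.78 = 0.2692; 0.85 · r_yy = 0.0725; r_yy = 0.0725 / 0.85 ≈ 0.09.

0.09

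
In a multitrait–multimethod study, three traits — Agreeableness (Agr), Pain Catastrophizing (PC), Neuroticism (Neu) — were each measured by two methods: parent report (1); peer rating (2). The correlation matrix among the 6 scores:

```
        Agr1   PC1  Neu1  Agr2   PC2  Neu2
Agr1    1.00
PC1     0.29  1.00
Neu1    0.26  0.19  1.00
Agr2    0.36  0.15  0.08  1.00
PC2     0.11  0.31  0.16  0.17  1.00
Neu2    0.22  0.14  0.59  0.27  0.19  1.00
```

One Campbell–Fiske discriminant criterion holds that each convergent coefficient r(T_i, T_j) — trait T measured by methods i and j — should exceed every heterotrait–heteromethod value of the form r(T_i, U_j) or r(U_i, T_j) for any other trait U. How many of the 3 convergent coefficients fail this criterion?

0

Checking each validity diagonal entry against its comparison values:
Agr (methods 1·2): 0.36 vs {0.11, 0.15, 0.22, 0.08} → pass.
PC (methods 1·2): 0.31 vs {0.15, 0.11, 0.14, 0.16} → pass.
Neu (methods 1·2): 0.59 vs {0.08, 0.22, 0.16, 0.14} → pass.
0 of 3 fail.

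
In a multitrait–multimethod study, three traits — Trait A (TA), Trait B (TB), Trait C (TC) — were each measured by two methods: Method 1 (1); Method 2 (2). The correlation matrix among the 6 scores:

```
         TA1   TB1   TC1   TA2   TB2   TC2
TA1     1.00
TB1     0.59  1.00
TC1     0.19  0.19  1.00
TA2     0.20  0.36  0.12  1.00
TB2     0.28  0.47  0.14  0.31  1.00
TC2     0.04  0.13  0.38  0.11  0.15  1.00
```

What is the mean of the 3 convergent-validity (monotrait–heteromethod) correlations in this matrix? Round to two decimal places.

0.35

Convergent values: 0.20, 0.47, 0.38; mean = 1.05/3 = 0.35.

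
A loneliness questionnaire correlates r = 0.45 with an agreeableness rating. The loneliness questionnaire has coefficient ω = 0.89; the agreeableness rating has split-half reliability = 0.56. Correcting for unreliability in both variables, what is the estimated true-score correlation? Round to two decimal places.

0.64

r_true = r_obs / √(r_xx · r_yy) = 0.45 / √(0.89 × 0.56) = 0.45 / √0.4984 = 0.45 / 0.7060 ≈ 0.64.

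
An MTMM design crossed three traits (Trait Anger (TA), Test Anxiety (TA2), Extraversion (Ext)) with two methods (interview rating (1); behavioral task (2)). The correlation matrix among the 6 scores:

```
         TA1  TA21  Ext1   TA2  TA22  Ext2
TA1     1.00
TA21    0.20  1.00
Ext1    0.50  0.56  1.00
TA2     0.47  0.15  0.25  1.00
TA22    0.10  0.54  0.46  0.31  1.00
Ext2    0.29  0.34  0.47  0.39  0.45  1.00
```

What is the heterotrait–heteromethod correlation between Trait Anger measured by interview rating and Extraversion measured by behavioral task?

Different traits and methods: r(TA1, Ext2) = 0.29.

0.29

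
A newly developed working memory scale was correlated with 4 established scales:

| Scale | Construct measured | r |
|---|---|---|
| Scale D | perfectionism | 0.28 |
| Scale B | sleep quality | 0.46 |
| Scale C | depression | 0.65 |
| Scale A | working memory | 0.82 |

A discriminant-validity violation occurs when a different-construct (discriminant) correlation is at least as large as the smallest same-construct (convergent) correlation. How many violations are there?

Convergent (same construct = working memory): Scale A.
Smallest convergent = 0.82. Discriminant values: 0.28, 0.46, 0.65; count ≥ 0.82 → 0.

0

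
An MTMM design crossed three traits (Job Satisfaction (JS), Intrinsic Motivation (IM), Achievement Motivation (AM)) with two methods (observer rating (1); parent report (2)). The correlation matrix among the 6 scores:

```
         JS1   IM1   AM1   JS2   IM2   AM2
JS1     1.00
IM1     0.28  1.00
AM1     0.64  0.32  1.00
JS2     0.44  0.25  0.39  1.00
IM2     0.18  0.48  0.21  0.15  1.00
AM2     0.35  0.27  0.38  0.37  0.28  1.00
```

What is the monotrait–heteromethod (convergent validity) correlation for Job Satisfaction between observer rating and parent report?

0.44

Same trait (JS), different methods: r(JS1, JS2) = 0.44.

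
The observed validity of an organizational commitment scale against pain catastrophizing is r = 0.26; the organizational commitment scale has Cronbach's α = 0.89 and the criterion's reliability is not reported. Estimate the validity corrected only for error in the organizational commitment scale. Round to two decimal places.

Single correction: r_c = r_obs / √r_xx = 0.26 / √0.89 = 0.26 / 0.9434 ≈ 0.28.

0.28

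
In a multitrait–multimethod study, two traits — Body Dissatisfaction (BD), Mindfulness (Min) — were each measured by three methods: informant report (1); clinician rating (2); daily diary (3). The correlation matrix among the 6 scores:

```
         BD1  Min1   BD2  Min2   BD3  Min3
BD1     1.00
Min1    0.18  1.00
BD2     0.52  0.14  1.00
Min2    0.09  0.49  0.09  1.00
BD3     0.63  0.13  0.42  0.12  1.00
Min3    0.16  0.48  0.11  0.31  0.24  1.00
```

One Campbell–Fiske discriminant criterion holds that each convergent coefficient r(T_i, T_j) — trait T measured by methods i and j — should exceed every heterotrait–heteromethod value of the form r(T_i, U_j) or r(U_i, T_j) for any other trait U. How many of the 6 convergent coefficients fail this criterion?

Convergent coefficients and their comparison sets:
BD (methods 1·2): 0.52 vs {0.09, 0.14} → pass.
BD (methods 1·3): 0.63 vs {0.16, 0.13} → pass.
BD (methods 2·3): 0.42 vs {0.11, 0.12} → pass.
Min (methods 1·2): 0.49 vs {0.14, 0.09} → pass.
Min (methods 1·3): 0.48 vs {0.13, 0.16} → pass.
Min (methods 2·3): 0.31 vs {0.12, 0.11} → pass.
0 of 6 fail.

0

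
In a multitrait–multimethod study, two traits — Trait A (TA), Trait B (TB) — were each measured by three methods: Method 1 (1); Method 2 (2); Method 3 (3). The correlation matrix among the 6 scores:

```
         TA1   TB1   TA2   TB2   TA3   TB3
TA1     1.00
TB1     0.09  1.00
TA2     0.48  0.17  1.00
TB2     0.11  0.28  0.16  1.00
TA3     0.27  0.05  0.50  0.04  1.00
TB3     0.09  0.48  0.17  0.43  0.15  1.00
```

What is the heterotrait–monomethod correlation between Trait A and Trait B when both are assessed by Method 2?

0.16

Different traits, same method: r(TA2, TB2) = 0.16.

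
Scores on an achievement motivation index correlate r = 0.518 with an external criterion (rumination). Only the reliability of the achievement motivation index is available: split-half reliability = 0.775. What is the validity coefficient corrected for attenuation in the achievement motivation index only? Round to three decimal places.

0.588

Single correction: r_c = r_obs / √r_xx = 0.518 / √0.775 = 0.518 / 0.8803 ≈ 0.588.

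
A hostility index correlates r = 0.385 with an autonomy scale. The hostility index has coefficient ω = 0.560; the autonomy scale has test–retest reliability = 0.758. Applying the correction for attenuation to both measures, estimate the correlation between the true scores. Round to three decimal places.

0.591

r_true = r_obs / √(r_xx · r_yy) = 0.385 / √(0.560 × 0.758) = 0.385 / √0.424480 = 0.385 / 0.6515 ≈ 0.591.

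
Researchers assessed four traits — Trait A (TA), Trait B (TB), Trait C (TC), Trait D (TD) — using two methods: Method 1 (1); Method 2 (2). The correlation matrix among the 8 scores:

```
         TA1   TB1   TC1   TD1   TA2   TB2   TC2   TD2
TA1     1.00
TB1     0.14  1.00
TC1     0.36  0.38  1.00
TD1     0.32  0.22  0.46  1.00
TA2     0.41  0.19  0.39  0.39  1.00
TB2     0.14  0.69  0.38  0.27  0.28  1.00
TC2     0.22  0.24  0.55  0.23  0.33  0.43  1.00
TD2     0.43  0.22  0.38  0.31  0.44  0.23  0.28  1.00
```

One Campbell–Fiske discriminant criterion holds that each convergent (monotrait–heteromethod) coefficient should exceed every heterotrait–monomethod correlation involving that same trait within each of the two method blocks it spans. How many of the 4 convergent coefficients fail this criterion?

2

Each convergent coefficient versus the relevant comparison correlations:
TA (methods 1·2): 0.41 vs {0.14, 0.28, 0.36, 0.33, 0.32, 0.44} → fail.
TB (methods 1·2): 0.69 vs {0.14, 0.28, 0.38, 0.43, 0.22, 0.23} → pass.
TC (methods 1·2): 0.55 vs {0.36, 0.33, 0.38, 0.43, 0.46, 0.28} → pass.
TD (methods 1·2): 0.31 vs {0.32, 0.44, 0.22, 0.23, 0.46, 0.28} → fail.
2 of 4 fail.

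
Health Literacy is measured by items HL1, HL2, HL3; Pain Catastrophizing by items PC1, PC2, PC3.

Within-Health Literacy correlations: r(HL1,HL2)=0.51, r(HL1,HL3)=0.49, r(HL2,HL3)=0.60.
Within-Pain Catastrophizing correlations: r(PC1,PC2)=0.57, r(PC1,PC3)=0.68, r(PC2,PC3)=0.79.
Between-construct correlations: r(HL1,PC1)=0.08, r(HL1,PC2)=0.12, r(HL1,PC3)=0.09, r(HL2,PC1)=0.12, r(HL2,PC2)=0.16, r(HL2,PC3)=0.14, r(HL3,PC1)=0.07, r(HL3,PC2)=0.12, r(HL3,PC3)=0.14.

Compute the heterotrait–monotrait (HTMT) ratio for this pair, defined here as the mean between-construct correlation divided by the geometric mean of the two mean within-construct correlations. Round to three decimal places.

Mean between = 1.04/9 = 0.1156.
Mean within-HL = 1.60/3 = 0.5333; mean within-PC = 2.04/3 = 0.6800.
Geometric mean = √(0.5333 × 0.6800) = 0.6022.
HTMT = 0.1156 / 0.6022 = 0.192.

0.192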